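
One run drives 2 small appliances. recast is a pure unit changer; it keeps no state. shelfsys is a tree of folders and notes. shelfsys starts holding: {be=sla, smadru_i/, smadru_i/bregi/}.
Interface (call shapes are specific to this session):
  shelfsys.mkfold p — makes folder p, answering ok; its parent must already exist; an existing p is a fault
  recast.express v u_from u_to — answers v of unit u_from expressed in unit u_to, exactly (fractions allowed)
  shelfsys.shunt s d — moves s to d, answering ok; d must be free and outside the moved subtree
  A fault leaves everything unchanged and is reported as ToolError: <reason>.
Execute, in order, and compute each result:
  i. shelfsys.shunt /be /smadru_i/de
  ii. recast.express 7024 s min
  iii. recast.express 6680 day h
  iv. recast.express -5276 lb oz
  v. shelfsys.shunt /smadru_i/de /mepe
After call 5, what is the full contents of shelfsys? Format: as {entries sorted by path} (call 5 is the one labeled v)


[in] shelfsys.shunt s→/be d→/smadru_i/de
= ok
[in] recast.express v→7024 u_from→s u_to→min
= 1756/15
[in] recast.express v→6680 u_from→day u_to→h
= 160320
[in] recast.express v→-5276 u_from→lb u_to→oz
= -84416
[in] shelfsys.shunt s→/smadru_i/de d→/mepe
= ok

Answer: {mepe=sla, smadru_i/, smadru_i/bregi/}


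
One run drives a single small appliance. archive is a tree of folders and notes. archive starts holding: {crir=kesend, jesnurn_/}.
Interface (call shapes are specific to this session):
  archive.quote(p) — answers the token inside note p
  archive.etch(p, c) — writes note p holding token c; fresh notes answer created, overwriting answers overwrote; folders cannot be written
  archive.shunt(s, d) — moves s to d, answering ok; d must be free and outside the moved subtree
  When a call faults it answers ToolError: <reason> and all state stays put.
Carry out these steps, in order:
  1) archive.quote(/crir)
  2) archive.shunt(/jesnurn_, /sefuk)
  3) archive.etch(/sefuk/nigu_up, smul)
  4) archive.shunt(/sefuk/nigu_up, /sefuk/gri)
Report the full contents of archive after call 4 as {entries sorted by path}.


Answer: {crir=kesend, sefuk/, sefuk/gri=smul}

Derivation:
[in] archive.quote p: /crir
= kesend
[in] archive.shunt s: /jesnurn_ d: /sefuk
= ok
[in] archive.etch p: /sefuk/nigu_up c: smul
= created
[in] archive.shunt s: /sefuk/nigu_up d: /sefuk/gri
= ok


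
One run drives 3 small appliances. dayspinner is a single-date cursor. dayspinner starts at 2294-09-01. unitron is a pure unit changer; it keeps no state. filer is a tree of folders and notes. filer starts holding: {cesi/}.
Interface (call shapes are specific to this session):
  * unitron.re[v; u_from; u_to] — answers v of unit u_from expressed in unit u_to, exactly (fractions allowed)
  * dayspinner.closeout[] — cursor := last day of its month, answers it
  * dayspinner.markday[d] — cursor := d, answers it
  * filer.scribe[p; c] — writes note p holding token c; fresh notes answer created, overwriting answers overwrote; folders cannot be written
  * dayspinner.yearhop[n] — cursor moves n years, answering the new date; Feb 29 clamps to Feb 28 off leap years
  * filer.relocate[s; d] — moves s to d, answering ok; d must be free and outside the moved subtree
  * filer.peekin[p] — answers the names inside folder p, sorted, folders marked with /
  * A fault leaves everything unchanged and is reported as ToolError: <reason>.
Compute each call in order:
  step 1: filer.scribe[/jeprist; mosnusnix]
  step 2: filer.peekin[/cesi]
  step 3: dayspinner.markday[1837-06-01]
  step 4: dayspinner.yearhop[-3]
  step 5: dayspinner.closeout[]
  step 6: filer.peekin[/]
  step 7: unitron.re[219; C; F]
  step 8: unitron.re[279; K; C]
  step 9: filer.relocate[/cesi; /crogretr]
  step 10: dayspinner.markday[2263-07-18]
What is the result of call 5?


$ filer.scribe p: /jeprist c: mosnusnix
[out] created
$ filer.peekin p: /cesi
[out] []
$ dayspinner.markday d: 1837-06-01
[out] 1837-06-01
$ dayspinner.yearhop n: -3
[out] 1834-06-01
$ dayspinner.closeout
[out] 1834-06-30
$ filer.peekin p: /
[out] [cesi/, jeprist]
$ unitron.re v: 219 u_from: C u_to: F
[out] 2131/5
$ unitron.re v: 279 u_from: K u_to: C
[out] 117/20
$ filer.relocate s: /cesi d: /crogretr
[out] ok
$ dayspinner.markday d: 2263-07-18
[out] 2263-07-18

Answer: 1834-06-30


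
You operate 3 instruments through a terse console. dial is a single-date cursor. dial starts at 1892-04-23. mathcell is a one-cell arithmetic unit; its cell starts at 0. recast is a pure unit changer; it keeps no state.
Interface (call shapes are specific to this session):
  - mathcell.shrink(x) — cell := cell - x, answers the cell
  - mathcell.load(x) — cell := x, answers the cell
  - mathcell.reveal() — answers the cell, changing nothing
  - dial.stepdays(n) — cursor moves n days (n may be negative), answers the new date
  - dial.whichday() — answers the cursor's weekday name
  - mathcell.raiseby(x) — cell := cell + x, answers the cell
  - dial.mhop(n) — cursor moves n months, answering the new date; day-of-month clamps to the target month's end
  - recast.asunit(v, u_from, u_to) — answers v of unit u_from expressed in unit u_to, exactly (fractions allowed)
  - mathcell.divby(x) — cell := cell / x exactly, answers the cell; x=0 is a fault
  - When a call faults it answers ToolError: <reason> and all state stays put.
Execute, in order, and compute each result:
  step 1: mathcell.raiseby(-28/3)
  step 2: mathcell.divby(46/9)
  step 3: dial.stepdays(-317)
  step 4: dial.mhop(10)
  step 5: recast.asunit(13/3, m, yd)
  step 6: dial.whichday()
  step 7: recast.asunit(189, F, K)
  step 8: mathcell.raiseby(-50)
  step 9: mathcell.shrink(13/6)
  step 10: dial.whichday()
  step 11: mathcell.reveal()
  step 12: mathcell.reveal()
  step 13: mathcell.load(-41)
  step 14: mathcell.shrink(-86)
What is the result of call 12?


> mathcell.raiseby x=-28/3
:: -28/3
> mathcell.divby x=46/9
:: -42/23
> dial.stepdays n=-317
:: 1891-06-11
> dial.mhop n=10
:: 1892-04-11
> recast.asunit v=13/3 u_from=m u_to=yd
:: 16250/3429
> dial.whichday
:: Monday
> recast.asunit v=189 u_from=F u_to=K
:: 64867/180
> mathcell.raiseby x=-50
:: -1192/23
> mathcell.shrink x=13/6
:: -7451/138
> dial.whichday
:: Monday
> mathcell.reveal
:: -7451/138
> mathcell.reveal
:: -7451/138
> mathcell.load x=-41
:: -41
> mathcell.shrink x=-86
:: 45

Answer: -7451/138


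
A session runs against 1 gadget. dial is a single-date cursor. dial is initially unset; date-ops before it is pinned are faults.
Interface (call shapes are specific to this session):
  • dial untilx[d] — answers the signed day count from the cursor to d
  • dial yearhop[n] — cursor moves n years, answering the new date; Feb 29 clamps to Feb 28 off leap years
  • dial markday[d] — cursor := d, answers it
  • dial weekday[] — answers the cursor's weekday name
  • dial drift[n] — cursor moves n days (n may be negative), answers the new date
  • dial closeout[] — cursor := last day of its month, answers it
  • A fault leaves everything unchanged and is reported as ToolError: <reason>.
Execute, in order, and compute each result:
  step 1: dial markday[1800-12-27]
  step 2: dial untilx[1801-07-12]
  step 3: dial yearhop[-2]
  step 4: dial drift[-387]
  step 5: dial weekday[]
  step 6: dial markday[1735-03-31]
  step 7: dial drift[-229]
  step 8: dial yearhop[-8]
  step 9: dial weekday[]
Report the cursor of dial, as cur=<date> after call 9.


>>> dial markday d='1800-12-27'
:: 1800-12-27
>>> dial untilx d='1801-07-12'
:: 197
>>> dial yearhop n='-2'
:: 1798-12-27
>>> dial drift n='-387'
:: 1797-12-05
>>> dial weekday
:: Tuesday
>>> dial markday d='1735-03-31'
:: 1735-03-31
>>> dial drift n='-229'
:: 1734-08-14
>>> dial yearhop n='-8'
:: 1726-08-14
>>> dial weekday
:: Wednesday

Answer: cur=1726-08-14


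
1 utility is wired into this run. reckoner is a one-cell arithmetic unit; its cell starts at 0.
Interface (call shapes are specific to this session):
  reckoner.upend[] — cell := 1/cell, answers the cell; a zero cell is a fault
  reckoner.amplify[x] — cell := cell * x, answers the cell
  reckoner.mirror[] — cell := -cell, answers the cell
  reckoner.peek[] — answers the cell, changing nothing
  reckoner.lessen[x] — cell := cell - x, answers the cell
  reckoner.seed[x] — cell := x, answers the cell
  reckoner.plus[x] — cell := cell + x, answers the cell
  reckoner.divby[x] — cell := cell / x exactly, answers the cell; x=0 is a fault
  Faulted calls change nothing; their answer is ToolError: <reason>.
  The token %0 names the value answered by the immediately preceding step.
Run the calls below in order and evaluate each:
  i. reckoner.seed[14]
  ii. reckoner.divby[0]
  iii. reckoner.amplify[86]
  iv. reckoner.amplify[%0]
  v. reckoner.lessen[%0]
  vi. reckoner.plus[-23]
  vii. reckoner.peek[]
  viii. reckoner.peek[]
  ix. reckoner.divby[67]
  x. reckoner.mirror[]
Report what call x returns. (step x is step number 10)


Answer: 23/67

Derivation:
// 1. reckoner.seed(14) -> 14
// 2. reckoner.divby(0) -> ToolError: division by zero
// 3. reckoner.amplify(86) -> 1204
// 4. reckoner.amplify(%0) -> 1449616
// 5. reckoner.lessen(%0) -> 0
// 6. reckoner.plus(-23) -> -23
// 7. reckoner.peek() -> -23
// 8. reckoner.peek() -> -23
// 9. reckoner.divby(67) -> -23/67
// 10. reckoner.mirror() -> 23/67


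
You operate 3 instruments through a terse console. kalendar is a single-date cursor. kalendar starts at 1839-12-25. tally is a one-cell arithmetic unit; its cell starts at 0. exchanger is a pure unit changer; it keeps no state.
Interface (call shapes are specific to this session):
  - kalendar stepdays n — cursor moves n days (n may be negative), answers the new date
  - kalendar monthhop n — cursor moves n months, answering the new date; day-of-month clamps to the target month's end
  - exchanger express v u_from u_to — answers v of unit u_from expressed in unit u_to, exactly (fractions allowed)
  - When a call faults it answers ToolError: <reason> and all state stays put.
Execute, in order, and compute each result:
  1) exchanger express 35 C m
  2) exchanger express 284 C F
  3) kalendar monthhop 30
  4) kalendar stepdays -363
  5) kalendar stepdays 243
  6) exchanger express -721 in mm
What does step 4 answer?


[in] exchanger express v: 35 u_from: C u_to: m
  ToolError: incompatible units
[in] exchanger express v: 284 u_from: C u_to: F
  2716/5
[in] kalendar monthhop n: 30
  1842-06-25
[in] kalendar stepdays n: -363
  1841-06-27
[in] kalendar stepdays n: 243
  1842-02-25
[in] exchanger express v: -721 u_from: in u_to: mm
  -91567/5

Answer: 1841-06-27


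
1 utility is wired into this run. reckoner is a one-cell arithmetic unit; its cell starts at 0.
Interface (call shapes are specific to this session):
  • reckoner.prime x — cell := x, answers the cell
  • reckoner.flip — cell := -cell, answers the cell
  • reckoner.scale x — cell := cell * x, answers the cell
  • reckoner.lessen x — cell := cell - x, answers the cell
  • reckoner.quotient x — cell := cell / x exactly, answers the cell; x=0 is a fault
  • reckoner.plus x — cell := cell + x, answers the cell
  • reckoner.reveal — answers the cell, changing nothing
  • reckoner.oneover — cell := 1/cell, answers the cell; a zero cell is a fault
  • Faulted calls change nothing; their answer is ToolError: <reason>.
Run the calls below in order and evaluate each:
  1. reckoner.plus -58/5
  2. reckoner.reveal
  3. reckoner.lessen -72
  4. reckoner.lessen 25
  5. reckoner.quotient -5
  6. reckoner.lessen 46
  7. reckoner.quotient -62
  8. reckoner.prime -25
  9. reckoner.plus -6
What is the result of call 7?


-> reckoner.plus(-58/5)
<- -58/5
-> reckoner.reveal()
<- -58/5
-> reckoner.lessen(-72)
<- 302/5
-> reckoner.lessen(25)
<- 177/5
-> reckoner.quotient(-5)
<- -177/25
-> reckoner.lessen(46)
<- -1327/25
-> reckoner.quotient(-62)
<- 1327/1550
-> reckoner.prime(-25)
<- -25
-> reckoner.plus(-6)
<- -31

Answer: 1327/1550


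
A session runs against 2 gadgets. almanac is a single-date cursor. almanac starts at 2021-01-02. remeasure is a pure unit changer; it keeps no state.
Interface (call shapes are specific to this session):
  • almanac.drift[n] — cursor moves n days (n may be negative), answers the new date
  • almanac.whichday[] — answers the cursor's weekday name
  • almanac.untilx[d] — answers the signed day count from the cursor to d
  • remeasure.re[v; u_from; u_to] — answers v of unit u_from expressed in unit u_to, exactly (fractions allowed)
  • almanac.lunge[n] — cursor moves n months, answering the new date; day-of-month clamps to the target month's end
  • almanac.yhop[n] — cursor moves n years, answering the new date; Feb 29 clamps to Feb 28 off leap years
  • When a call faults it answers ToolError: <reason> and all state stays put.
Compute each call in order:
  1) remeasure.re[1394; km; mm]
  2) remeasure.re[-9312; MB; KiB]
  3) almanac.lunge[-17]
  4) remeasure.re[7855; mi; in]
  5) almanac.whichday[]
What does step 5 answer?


~$ remeasure.re 1394 km mm
  1394000000
~$ remeasure.re -9312 MB KiB
  -9093750
~$ almanac.lunge -17
  2019-08-02
~$ remeasure.re 7855 mi in
  497692800
~$ almanac.whichday
  Friday

Answer: Friday


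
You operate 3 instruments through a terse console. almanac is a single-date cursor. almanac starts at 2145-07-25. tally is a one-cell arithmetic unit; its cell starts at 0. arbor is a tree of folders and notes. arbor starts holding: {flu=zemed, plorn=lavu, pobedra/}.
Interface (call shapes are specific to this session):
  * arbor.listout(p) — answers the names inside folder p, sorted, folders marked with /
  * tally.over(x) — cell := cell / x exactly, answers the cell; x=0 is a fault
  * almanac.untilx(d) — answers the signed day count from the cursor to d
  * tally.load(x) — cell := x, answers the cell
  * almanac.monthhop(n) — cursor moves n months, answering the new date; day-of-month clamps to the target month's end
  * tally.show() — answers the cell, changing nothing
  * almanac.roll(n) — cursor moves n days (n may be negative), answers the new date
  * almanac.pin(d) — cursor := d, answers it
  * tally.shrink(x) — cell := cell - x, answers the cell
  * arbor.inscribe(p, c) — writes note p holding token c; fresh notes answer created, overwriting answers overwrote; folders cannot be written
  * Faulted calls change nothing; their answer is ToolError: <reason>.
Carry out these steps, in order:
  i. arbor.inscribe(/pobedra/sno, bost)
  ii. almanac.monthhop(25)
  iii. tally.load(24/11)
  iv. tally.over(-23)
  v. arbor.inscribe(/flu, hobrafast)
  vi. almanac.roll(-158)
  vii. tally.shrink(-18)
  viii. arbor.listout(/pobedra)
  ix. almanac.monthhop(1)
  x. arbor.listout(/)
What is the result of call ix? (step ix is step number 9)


CALL arbor.inscribe[/pobedra/sno; bost]
RET  created
CALL almanac.monthhop[25]
RET  2147-08-25
CALL tally.load[24/11]
RET  24/11
CALL tally.over[-23]
RET  -24/253
CALL arbor.inscribe[/flu; hobrafast]
RET  overwrote
CALL almanac.roll[-158]
RET  2147-03-20
CALL tally.shrink[-18]
RET  4530/253
CALL arbor.listout[/pobedra]
RET  [sno]
CALL almanac.monthhop[1]
RET  2147-04-20
CALL arbor.listout[/]
RET  [flu, plorn, pobedra/]

Answer: 2147-04-20


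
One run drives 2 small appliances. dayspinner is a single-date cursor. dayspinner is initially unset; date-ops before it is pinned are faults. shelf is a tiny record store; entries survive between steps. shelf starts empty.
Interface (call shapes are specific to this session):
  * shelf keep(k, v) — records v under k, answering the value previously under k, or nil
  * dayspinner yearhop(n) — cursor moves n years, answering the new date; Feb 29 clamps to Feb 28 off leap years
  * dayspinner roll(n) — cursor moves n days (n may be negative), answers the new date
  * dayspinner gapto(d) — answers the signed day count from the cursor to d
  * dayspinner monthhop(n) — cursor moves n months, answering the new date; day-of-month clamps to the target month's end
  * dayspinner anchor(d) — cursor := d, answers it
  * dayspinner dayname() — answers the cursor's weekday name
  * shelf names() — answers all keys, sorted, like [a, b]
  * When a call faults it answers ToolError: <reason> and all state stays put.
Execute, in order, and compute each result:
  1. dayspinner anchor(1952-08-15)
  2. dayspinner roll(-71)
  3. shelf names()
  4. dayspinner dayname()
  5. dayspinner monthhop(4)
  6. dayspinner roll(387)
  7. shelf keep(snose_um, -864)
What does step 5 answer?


>>> dayspinner anchor d=1952-08-15
= 1952-08-15
>>> dayspinner roll n=-71
= 1952-06-05
>>> shelf names
= []
>>> dayspinner dayname
= Thursday
>>> dayspinner monthhop n=4
= 1952-10-05
>>> dayspinner roll n=387
= 1953-10-27
>>> shelf keep k=snose_um v=-864
= nil

Answer: 1952-10-05


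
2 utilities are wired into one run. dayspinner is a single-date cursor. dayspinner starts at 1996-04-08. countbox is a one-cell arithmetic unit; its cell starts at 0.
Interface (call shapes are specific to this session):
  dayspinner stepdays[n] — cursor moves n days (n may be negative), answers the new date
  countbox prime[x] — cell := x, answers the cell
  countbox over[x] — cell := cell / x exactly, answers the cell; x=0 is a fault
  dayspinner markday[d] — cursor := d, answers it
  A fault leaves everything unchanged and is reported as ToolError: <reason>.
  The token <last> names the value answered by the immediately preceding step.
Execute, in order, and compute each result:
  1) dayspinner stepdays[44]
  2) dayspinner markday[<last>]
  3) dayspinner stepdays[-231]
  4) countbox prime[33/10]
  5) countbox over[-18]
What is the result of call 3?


Answer: 1995-10-04

Derivation:
CALL dayspinner stepdays[n=44]
RET  1996-05-22
CALL dayspinner markday[d=<last>]
RET  1996-05-22
CALL dayspinner stepdays[n=-231]
RET  1995-10-04
CALL countbox prime[x=33/10]
RET  33/10
CALL countbox over[x=-18]
RET  -11/60


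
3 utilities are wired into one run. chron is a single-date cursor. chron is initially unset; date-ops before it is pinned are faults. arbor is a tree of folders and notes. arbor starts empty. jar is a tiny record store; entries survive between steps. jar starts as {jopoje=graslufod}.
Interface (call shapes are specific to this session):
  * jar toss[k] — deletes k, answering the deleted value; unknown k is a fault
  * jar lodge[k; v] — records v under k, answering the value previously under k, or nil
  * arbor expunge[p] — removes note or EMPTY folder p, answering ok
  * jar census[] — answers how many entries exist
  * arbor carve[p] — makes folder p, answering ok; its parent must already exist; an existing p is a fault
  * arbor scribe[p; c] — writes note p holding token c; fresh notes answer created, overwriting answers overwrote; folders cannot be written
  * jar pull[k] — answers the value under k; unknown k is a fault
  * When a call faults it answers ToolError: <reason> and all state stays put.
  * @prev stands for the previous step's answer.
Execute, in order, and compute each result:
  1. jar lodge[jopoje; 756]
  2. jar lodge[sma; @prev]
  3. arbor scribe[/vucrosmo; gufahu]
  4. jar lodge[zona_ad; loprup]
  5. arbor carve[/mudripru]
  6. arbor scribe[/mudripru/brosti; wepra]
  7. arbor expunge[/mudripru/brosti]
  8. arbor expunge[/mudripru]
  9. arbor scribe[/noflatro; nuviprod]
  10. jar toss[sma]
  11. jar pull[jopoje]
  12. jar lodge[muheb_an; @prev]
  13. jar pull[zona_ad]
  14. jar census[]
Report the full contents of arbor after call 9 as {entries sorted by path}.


Answer: {noflatro=nuviprod, vucrosmo=gufahu}

Derivation:
I invoke jar lodge on k=jopoje, v=756, and see graslufod.
I try jar lodge on k=sma, v=@prev, giving nil.
Using arbor scribe on p=/vucrosmo, c=gufahu, and get created.
I invoke jar lodge on k=zona_ad, v=loprup, and see nil.
Now I run arbor carve on p=/mudripru, which returns ok.
Next I call arbor scribe on p=/mudripru/brosti, c=wepra, giving created.
I try arbor expunge on p=/mudripru/brosti, → ok.
I use arbor expunge on p=/mudripru: ok.
I call arbor scribe on p=/noflatro, c=nuviprod, which returns created.
I run jar toss on k=sma, and observe graslufod.
Next I call jar pull on k=jopoje, and get 756.
Calling jar lodge on k=muheb_an, v=@prev, which returns nil.
I call jar pull on k=zona_ad, giving loprup.
I try jar census(), which returns 3.


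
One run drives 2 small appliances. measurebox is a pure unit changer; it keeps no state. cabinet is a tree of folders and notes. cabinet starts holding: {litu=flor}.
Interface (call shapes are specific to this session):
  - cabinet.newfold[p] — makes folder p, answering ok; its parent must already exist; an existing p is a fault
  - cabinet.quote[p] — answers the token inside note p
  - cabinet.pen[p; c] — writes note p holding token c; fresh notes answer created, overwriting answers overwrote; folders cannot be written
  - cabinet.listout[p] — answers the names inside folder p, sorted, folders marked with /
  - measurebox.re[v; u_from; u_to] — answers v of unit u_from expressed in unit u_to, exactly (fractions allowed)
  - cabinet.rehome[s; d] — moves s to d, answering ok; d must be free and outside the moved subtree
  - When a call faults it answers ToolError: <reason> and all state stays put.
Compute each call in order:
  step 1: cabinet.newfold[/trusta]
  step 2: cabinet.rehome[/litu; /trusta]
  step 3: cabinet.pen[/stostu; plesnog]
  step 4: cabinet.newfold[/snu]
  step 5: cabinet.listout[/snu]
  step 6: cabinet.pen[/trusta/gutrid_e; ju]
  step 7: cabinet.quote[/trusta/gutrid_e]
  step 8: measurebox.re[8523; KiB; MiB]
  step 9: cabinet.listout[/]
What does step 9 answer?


Answer: [litu, snu/, stostu, trusta/]

Derivation:
# cabinet.newfold(p→/trusta) ~> ok
# cabinet.rehome(s→/litu, d→/trusta) ~> ToolError: exists
# cabinet.pen(p→/stostu, c→plesnog) ~> created
# cabinet.newfold(p→/snu) ~> ok
# cabinet.listout(p→/snu) ~> []
# cabinet.pen(p→/trusta/gutrid_e, c→ju) ~> created
# cabinet.quote(p→/trusta/gutrid_e) ~> ju
# measurebox.re(v→8523, u_from→KiB, u_to→MiB) ~> 8523/1024
# cabinet.listout(p→/) ~> [litu, snu/, stostu, trusta/]


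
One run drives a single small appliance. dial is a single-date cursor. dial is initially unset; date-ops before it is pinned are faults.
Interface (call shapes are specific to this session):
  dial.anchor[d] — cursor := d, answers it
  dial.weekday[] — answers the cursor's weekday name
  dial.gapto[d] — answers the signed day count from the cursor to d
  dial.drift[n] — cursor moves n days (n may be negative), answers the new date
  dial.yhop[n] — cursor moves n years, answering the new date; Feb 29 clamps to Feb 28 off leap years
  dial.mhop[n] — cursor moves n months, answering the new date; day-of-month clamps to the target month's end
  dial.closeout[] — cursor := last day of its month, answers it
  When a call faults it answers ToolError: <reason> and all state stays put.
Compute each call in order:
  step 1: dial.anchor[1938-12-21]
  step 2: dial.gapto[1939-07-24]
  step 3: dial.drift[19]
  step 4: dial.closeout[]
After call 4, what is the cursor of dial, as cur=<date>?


I run anchor on d→1938-12-21, giving 1938-12-21.
Invoking gapto on d→1939-07-24, which returns 215.
I run drift on n→19, yielding 1939-01-09.
Invoking closeout, — result: 1939-01-31.

Answer: cur=1939-01-31


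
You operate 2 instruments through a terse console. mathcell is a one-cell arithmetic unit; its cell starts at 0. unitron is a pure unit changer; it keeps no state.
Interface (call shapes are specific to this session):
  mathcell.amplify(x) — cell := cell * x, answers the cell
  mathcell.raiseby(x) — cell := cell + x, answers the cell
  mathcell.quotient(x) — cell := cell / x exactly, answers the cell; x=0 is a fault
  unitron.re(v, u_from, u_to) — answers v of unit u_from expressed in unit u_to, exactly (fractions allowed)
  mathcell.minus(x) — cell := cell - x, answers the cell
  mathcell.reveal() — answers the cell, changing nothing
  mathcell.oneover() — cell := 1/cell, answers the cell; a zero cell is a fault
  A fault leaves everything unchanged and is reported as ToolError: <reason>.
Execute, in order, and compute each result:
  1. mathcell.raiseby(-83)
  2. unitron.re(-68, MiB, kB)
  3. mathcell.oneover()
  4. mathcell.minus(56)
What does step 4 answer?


Now I run raiseby on x: -83, → -83.
Calling re on v: -68, u_from: MiB, u_to: kB, and get -8912896/125.
I call oneover, yielding -1/83.
Calling minus on x: 56, which returns -4649/83.

Answer: -4649/83


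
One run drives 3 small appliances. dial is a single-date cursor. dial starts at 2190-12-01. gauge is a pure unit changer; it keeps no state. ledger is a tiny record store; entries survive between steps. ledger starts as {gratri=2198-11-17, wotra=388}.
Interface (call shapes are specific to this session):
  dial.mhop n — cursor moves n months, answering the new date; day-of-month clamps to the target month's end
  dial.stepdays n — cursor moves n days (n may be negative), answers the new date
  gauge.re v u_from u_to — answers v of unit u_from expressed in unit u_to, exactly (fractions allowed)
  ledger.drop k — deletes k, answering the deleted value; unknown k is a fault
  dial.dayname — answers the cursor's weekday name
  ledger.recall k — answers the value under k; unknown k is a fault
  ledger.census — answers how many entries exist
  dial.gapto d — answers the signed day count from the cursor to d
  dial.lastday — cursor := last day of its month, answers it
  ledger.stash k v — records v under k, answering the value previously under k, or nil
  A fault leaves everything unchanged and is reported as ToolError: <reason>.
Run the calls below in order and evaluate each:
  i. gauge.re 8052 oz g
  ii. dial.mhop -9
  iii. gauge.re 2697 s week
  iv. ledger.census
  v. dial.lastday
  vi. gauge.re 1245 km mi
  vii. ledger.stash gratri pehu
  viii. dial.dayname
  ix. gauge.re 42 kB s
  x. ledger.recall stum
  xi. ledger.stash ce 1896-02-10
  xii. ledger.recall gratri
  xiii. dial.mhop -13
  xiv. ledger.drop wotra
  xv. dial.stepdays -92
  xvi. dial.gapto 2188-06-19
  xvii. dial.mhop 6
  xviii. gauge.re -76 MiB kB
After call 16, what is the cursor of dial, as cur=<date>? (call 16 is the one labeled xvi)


Answer: cur=2188-11-28

Derivation:
I invoke re passing v='8052', u_from='oz', u_to='g', giving 91308144081/400000.
I use mhop passing n='-9', yielding 2190-03-01.
I try re passing v='2697', u_from='s', u_to='week', giving 899/201600.
I call census(): 2.
I call lastday, — result: 2190-03-31.
Calling re passing v='1245', u_from='km', u_to='mi': 6484375/8382.
Then stash passing k='gratri', v='pehu', yielding 2198-11-17.
Now I run dayname(), — result: Wednesday.
I call re passing v='42', u_from='kB', u_to='s', and see ToolError: incompatible units.
Then recall passing k='stum', giving ToolError: no such key stum.
Using stash passing k='ce', v='1896-02-10', and see nil.
I invoke recall passing k='gratri', giving pehu.
I try mhop passing n='-13', — result: 2189-02-28.
Now I run drop passing k='wotra', → 388.
Then stepdays passing n='-92', → 2188-11-28.
I try gapto passing d='2188-06-19', and get -162.
Next I call mhop passing n='6': 2189-05-28.
I call re passing v='-76', u_from='MiB', u_to='kB', and observe -9961472/125.


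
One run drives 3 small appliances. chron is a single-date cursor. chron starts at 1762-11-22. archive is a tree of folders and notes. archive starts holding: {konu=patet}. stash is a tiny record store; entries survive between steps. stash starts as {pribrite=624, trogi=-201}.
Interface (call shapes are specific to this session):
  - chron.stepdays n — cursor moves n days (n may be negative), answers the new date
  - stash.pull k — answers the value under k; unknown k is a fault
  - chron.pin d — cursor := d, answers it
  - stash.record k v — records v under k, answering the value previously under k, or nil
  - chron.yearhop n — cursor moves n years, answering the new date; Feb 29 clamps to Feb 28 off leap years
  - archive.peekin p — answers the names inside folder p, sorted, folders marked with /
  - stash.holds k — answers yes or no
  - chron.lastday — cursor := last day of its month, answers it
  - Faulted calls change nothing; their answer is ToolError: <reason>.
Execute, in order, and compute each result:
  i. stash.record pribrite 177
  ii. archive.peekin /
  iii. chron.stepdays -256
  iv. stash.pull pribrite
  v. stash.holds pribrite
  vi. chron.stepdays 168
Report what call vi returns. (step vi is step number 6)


Answer: 1762-08-26

Derivation:
I try stash.record with k: pribrite, v: 177, and see 624.
Next I call archive.peekin with p: /, which returns [konu].
Now I run chron.stepdays with n: -256, yielding 1762-03-11.
I call stash.pull with k: pribrite, which returns 177.
I call stash.holds with k: pribrite, yielding yes.
Then chron.stepdays with n: 168, yielding 1762-08-26.


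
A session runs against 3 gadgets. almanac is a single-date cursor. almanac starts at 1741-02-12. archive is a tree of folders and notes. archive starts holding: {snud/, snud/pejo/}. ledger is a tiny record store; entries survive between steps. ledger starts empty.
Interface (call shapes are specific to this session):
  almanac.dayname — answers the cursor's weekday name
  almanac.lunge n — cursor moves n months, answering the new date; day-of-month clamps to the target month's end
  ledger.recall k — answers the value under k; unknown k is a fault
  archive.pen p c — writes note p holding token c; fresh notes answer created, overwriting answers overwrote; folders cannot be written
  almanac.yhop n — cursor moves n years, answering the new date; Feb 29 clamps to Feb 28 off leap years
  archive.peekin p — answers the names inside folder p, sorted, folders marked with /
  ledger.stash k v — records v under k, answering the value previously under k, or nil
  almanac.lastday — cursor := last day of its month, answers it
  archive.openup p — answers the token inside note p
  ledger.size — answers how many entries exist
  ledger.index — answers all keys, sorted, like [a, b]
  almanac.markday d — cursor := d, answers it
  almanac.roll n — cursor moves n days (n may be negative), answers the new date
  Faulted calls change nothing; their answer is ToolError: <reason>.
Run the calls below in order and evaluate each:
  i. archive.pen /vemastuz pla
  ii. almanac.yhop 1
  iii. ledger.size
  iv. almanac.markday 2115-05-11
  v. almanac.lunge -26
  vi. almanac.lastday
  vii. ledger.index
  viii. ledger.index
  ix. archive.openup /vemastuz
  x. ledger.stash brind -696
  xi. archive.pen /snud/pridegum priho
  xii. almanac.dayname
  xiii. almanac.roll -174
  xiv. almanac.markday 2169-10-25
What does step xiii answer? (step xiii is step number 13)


Answer: 2112-10-08

Derivation:
# 1. archive.pen(p: /vemastuz, c: pla) ~> created
# 2. almanac.yhop(n: 1) ~> 1742-02-12
# 3. ledger.size() ~> 0
# 4. almanac.markday(d: 2115-05-11) ~> 2115-05-11
# 5. almanac.lunge(n: -26) ~> 2113-03-11
# 6. almanac.lastday() ~> 2113-03-31
# 7. ledger.index() ~> []
# 8. ledger.index() ~> []
# 9. archive.openup(p: /vemastuz) ~> pla
# 10. ledger.stash(k: brind, v: -696) ~> nil
# 11. archive.pen(p: /snud/pridegum, c: priho) ~> created
# 12. almanac.dayname() ~> Friday
# 13. almanac.roll(n: -174) ~> 2112-10-08
# 14. almanac.markday(d: 2169-10-25) ~> 2169-10-25


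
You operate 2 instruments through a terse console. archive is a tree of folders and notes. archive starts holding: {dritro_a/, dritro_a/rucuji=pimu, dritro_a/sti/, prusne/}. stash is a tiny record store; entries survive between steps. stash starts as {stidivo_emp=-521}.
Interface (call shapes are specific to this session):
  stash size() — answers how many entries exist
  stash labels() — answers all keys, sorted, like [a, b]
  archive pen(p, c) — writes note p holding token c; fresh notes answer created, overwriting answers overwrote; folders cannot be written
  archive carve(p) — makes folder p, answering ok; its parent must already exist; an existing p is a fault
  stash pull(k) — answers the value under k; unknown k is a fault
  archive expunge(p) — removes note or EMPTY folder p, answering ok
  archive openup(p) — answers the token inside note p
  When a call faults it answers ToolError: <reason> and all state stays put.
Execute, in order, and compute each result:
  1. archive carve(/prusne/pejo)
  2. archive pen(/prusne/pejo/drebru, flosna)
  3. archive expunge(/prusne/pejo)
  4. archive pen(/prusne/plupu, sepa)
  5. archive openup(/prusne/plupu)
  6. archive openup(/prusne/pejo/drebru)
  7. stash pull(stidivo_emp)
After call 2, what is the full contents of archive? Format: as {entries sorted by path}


Answer: {dritro_a/, dritro_a/rucuji=pimu, dritro_a/sti/, prusne/, prusne/pejo/, prusne/pejo/drebru=flosna}

Derivation:
Step: archive carve[p=/prusne/pejo]
Result: ok
Step: archive pen[p=/prusne/pejo/drebru; c=flosna]
Result: created
Step: archive expunge[p=/prusne/pejo]
Result: ToolError: not empty
Step: archive pen[p=/prusne/plupu; c=sepa]
Result: created
Step: archive openup[p=/prusne/plupu]
Result: sepa
Step: archive openup[p=/prusne/pejo/drebru]
Result: flosna
Step: stash pull[k=stidivo_emp]
Result: -521


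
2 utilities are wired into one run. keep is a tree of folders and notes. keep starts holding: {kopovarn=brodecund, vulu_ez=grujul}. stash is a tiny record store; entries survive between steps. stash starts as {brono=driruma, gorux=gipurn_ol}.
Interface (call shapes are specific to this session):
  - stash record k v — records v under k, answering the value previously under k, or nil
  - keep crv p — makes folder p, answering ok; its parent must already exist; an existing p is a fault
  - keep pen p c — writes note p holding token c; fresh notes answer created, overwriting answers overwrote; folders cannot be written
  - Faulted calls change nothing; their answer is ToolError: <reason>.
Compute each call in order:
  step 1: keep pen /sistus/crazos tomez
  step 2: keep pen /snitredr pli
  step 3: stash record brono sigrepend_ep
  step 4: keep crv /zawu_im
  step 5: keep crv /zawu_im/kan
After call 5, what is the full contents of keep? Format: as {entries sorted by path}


Answer: {kopovarn=brodecund, snitredr=pli, vulu_ez=grujul, zawu_im/, zawu_im/kan/}

Derivation:
! keep pen(p='/sistus/crazos', c='tomez') ~> ToolError: no parent
! keep pen(p='/snitredr', c='pli') ~> created
! stash record(k='brono', v='sigrepend_ep') ~> driruma
! keep crv(p='/zawu_im') ~> ok
! keep crv(p='/zawu_im/kan') ~> ok


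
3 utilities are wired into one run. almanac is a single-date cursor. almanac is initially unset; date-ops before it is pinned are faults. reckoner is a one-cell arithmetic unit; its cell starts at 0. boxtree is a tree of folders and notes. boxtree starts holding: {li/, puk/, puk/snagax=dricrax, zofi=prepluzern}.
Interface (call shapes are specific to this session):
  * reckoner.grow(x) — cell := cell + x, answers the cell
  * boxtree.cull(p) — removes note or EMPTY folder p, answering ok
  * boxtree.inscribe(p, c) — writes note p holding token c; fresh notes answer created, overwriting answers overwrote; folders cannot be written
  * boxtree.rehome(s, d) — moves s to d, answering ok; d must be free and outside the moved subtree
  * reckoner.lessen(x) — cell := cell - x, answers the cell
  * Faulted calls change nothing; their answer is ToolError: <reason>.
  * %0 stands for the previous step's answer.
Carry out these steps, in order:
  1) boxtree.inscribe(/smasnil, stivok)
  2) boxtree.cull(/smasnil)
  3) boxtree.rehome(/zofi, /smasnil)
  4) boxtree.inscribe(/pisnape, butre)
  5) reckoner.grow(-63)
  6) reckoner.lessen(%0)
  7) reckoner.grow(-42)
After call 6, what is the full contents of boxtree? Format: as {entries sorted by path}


Answer: {li/, pisnape=butre, puk/, puk/snagax=dricrax, smasnil=prepluzern}

Derivation:
==> inscribe(p=/smasnil, c=stivok)
<== created
==> cull(p=/smasnil)
<== ok
==> rehome(s=/zofi, d=/smasnil)
<== ok
==> inscribe(p=/pisnape, c=butre)
<== created
==> grow(x=-63)
<== -63
==> lessen(x=%0)
<== 0
==> grow(x=-42)
<== -42


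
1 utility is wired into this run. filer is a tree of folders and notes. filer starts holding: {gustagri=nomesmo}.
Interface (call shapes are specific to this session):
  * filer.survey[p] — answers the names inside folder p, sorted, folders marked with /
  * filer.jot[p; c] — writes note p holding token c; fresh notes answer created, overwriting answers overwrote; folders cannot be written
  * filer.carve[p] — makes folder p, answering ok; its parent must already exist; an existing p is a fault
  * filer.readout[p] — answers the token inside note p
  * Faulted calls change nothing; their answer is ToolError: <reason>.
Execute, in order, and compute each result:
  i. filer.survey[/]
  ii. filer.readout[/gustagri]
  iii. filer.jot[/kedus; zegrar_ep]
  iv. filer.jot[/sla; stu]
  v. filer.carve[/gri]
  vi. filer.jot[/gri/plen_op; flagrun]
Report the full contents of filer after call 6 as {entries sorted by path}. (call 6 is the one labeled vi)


>>> filer.survey p='/'
[out] [gustagri]
>>> filer.readout p='/gustagri'
[out] nomesmo
>>> filer.jot p='/kedus' c='zegrar_ep'
[out] created
>>> filer.jot p='/sla' c='stu'
[out] created
>>> filer.carve p='/gri'
[out] ok
>>> filer.jot p='/gri/plen_op' c='flagrun'
[out] created

Answer: {gri/, gri/plen_op=flagrun, gustagri=nomesmo, kedus=zegrar_ep, sla=stu}


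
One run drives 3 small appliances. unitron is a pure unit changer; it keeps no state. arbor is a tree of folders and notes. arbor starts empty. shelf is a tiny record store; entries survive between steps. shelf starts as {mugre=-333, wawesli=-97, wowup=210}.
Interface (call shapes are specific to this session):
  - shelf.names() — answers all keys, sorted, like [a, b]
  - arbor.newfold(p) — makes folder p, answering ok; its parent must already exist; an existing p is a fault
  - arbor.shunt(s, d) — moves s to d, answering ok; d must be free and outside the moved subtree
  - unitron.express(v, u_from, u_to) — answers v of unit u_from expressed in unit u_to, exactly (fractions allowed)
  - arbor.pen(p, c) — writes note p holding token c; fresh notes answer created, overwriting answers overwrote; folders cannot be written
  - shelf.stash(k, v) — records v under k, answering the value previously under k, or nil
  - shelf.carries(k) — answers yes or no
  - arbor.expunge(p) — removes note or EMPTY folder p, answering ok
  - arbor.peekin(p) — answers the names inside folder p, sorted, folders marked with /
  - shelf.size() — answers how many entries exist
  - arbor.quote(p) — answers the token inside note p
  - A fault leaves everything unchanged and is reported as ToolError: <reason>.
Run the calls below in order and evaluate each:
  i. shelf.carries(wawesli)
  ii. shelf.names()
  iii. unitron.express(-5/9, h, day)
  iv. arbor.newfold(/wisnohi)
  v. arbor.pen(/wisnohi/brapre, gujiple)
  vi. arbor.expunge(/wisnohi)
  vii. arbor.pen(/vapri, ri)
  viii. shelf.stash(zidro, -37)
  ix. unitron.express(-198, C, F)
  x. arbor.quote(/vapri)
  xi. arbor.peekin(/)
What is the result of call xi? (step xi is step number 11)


>> shelf.carries(k→wawesli)
<< yes
>> shelf.names()
<< [mugre, wawesli, wowup]
>> unitron.express(v→-5/9, u_from→h, u_to→day)
<< -5/216
>> arbor.newfold(p→/wisnohi)
<< ok
>> arbor.pen(p→/wisnohi/brapre, c→gujiple)
<< created
>> arbor.expunge(p→/wisnohi)
<< ToolError: not empty
>> arbor.pen(p→/vapri, c→ri)
<< created
>> shelf.stash(k→zidro, v→-37)
<< nil
>> unitron.express(v→-198, u_from→C, u_to→F)
<< -1622/5
>> arbor.quote(p→/vapri)
<< ri
>> arbor.peekin(p→/)
<< [vapri, wisnohi/]

Answer: [vapri, wisnohi/]


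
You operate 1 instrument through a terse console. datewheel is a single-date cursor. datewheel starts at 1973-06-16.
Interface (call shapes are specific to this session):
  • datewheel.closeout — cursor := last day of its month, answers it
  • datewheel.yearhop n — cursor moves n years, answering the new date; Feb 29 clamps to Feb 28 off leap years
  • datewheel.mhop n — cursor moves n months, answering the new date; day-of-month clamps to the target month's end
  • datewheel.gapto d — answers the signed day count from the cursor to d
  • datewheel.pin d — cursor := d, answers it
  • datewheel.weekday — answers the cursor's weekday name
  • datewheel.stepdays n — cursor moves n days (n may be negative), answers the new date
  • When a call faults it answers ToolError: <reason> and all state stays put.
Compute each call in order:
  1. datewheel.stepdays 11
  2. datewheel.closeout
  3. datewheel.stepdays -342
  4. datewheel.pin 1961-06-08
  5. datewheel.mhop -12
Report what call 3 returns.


Act: stepdays[n→11]
Obs: 1973-06-27
Act: closeout[]
Obs: 1973-06-30
Act: stepdays[n→-342]
Obs: 1972-07-23
Act: pin[d→1961-06-08]
Obs: 1961-06-08
Act: mhop[n→-12]
Obs: 1960-06-08

Answer: 1972-07-23
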